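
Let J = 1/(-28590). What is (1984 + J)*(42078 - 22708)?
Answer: 109871596783/2859 ≈ 3.8430e+7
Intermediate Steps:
J = -1/28590 ≈ -3.4977e-5
(1984 + J)*(42078 - 22708) = (1984 - 1/28590)*(42078 - 22708) = (56722559/28590)*19370 = 109871596783/2859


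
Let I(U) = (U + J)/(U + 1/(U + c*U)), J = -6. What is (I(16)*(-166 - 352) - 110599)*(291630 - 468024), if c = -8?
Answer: 11680985251262/597 ≈ 1.9566e+10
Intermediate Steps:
I(U) = (-6 + U)/(U - 1/(7*U)) (I(U) = (U - 6)/(U + 1/(U - 8*U)) = (-6 + U)/(U + 1/(-7*U)) = (-6 + U)/(U - 1/(7*U)))
(I(16)*(-166 - 352) - 110599)*(291630 - 468024) = ((7*16*(6 - 1*16)/(1 - 7*16**2))*(-166 - 352) - 110599)*(291630 - 468024) = ((7*16*(6 - 16)/(1 - 7*256))*(-518) - 110599)*(-176394) = ((7*16*(-10)/(1 - 1792))*(-518) - 110599)*(-176394) = ((7*16*(-10)/(-1791))*(-518) - 110599)*(-176394) = ((7*16*(-1/1791)*(-10))*(-518) - 110599)*(-176394) = ((1120/1791)*(-518) - 110599)*(-176394) = (-580160/1791 - 110599)*(-176394) = -198662969/1791*(-176394) = 11680985251262/597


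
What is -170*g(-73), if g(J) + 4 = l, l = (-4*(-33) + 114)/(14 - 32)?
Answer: 9010/3 ≈ 3003.3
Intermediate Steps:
l = -41/3 (l = (132 + 114)/(-18) = 246*(-1/18) = -41/3 ≈ -13.667)
g(J) = -53/3 (g(J) = -4 - 41/3 = -53/3)
-170*g(-73) = -170*(-53/3) = 9010/3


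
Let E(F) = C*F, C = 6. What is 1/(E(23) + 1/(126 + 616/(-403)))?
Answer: 50162/6922759 ≈ 0.0072460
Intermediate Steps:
E(F) = 6*F
1/(E(23) + 1/(126 + 616/(-403))) = 1/(6*23 + 1/(126 + 616/(-403))) = 1/(138 + 1/(126 + 616*(-1/403))) = 1/(138 + 1/(126 - 616/403)) = 1/(138 + 1/(50162/403)) = 1/(138 + 403/50162) = 1/(6922759/50162) = 50162/6922759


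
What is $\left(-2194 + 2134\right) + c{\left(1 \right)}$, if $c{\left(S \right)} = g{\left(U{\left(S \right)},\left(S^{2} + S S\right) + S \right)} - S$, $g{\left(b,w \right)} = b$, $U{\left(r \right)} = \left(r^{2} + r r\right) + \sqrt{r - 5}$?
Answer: $-59 + 2 i \approx -59.0 + 2.0 i$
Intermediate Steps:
$U{\left(r \right)} = \sqrt{-5 + r} + 2 r^{2}$ ($U{\left(r \right)} = \left(r^{2} + r^{2}\right) + \sqrt{-5 + r} = 2 r^{2} + \sqrt{-5 + r} = \sqrt{-5 + r} + 2 r^{2}$)
$c{\left(S \right)} = \sqrt{-5 + S} - S + 2 S^{2}$ ($c{\left(S \right)} = \left(\sqrt{-5 + S} + 2 S^{2}\right) - S = \sqrt{-5 + S} - S + 2 S^{2}$)
$\left(-2194 + 2134\right) + c{\left(1 \right)} = \left(-2194 + 2134\right) + \left(\sqrt{-5 + 1} - 1 + 2 \cdot 1^{2}\right) = -60 + \left(\sqrt{-4} - 1 + 2 \cdot 1\right) = -60 + \left(2 i - 1 + 2\right) = -60 + \left(1 + 2 i\right) = -59 + 2 i$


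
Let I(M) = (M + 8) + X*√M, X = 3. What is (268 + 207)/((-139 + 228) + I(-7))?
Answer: 4750/907 - 475*I*√7/2721 ≈ 5.237 - 0.46186*I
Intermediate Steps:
I(M) = 8 + M + 3*√M (I(M) = (M + 8) + 3*√M = (8 + M) + 3*√M = 8 + M + 3*√M)
(268 + 207)/((-139 + 228) + I(-7)) = (268 + 207)/((-139 + 228) + (8 - 7 + 3*√(-7))) = 475/(89 + (8 - 7 + 3*(I*√7))) = 475/(89 + (8 - 7 + 3*I*√7)) = 475/(89 + (1 + 3*I*√7)) = 475/(90 + 3*I*√7)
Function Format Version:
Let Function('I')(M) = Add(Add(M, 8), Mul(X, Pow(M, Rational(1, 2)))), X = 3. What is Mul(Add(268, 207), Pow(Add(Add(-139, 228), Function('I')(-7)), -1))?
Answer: Add(Rational(4750, 907), Mul(Rational(-475, 2721), I, Pow(7, Rational(1, 2)))) ≈ Add(5.2370, Mul(-0.46186, I))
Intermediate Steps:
Function('I')(M) = Add(8, M, Mul(3, Pow(M, Rational(1, 2)))) (Function('I')(M) = Add(Add(M, 8), Mul(3, Pow(M, Rational(1, 2)))) = Add(Add(8, M), Mul(3, Pow(M, Rational(1, 2)))) = Add(8, M, Mul(3, Pow(M, Rational(1, 2)))))
Mul(Add(268, 207), Pow(Add(Add(-139, 228), Function('I')(-7)), -1)) = Mul(Add(268, 207), Pow(Add(Add(-139, 228), Add(8, -7, Mul(3, Pow(-7, Rational(1, 2))))), -1)) = Mul(475, Pow(Add(89, Add(8, -7, Mul(3, Mul(I, Pow(7, Rational(1, 2)))))), -1)) = Mul(475, Pow(Add(89, Add(8, -7, Mul(3, I, Pow(7, Rational(1, 2))))), -1)) = Mul(475, Pow(Add(89, Add(1, Mul(3, I, Pow(7, Rational(1, 2))))), -1)) = Mul(475, Pow(Add(90, Mul(3, I, Pow(7, Rational(1, 2)))), -1))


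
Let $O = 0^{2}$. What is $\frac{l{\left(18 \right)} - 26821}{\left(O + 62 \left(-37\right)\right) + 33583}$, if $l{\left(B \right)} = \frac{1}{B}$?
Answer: $- \frac{482777}{563202} \approx -0.8572$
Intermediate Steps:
$O = 0$
$\frac{l{\left(18 \right)} - 26821}{\left(O + 62 \left(-37\right)\right) + 33583} = \frac{\frac{1}{18} - 26821}{\left(0 + 62 \left(-37\right)\right) + 33583} = \frac{\frac{1}{18} - 26821}{\left(0 - 2294\right) + 33583} = - \frac{482777}{18 \left(-2294 + 33583\right)} = - \frac{482777}{18 \cdot 31289} = \left(- \frac{482777}{18}\right) \frac{1}{31289} = - \frac{482777}{563202}$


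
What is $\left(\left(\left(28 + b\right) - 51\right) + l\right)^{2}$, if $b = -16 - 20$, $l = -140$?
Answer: $39601$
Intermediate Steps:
$b = -36$
$\left(\left(\left(28 + b\right) - 51\right) + l\right)^{2} = \left(\left(\left(28 - 36\right) - 51\right) - 140\right)^{2} = \left(\left(-8 - 51\right) - 140\right)^{2} = \left(-59 - 140\right)^{2} = \left(-199\right)^{2} = 39601$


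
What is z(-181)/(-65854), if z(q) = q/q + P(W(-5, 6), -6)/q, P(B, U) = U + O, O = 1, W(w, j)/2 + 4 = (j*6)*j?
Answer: -93/5959787 ≈ -1.5605e-5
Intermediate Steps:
W(w, j) = -8 + 12*j**2 (W(w, j) = -8 + 2*((j*6)*j) = -8 + 2*((6*j)*j) = -8 + 2*(6*j**2) = -8 + 12*j**2)
P(B, U) = 1 + U (P(B, U) = U + 1 = 1 + U)
z(q) = 1 - 5/q (z(q) = q/q + (1 - 6)/q = 1 - 5/q)
z(-181)/(-65854) = ((-5 - 181)/(-181))/(-65854) = -1/181*(-186)*(-1/65854) = (186/181)*(-1/65854) = -93/5959787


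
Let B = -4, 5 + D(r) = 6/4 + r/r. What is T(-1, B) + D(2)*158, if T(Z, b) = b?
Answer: -399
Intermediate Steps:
D(r) = -5/2 (D(r) = -5 + (6/4 + r/r) = -5 + (6*(¼) + 1) = -5 + (3/2 + 1) = -5 + 5/2 = -5/2)
T(-1, B) + D(2)*158 = -4 - 5/2*158 = -4 - 395 = -399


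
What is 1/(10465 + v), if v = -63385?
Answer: -1/52920 ≈ -1.8896e-5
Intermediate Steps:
1/(10465 + v) = 1/(10465 - 63385) = 1/(-52920) = -1/52920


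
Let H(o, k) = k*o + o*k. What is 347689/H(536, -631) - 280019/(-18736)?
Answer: 2857804861/198025468 ≈ 14.432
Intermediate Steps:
H(o, k) = 2*k*o (H(o, k) = k*o + k*o = 2*k*o)
347689/H(536, -631) - 280019/(-18736) = 347689/((2*(-631)*536)) - 280019/(-18736) = 347689/(-676432) - 280019*(-1/18736) = 347689*(-1/676432) + 280019/18736 = -347689/676432 + 280019/18736 = 2857804861/198025468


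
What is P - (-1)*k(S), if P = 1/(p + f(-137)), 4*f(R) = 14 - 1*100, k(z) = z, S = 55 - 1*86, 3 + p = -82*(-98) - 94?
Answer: -490883/15835 ≈ -31.000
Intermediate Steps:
p = 7939 (p = -3 + (-82*(-98) - 94) = -3 + (8036 - 94) = -3 + 7942 = 7939)
S = -31 (S = 55 - 86 = -31)
f(R) = -43/2 (f(R) = (14 - 1*100)/4 = (14 - 100)/4 = (¼)*(-86) = -43/2)
P = 2/15835 (P = 1/(7939 - 43/2) = 1/(15835/2) = 2/15835 ≈ 0.00012630)
P - (-1)*k(S) = 2/15835 - (-1)*(-31) = 2/15835 - 1*31 = 2/15835 - 31 = -490883/15835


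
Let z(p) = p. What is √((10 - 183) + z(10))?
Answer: I*√163 ≈ 12.767*I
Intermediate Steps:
√((10 - 183) + z(10)) = √((10 - 183) + 10) = √(-173 + 10) = √(-163) = I*√163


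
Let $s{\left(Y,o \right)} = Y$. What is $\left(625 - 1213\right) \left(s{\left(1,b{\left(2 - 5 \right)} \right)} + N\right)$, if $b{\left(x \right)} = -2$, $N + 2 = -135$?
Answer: $79968$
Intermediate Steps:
$N = -137$ ($N = -2 - 135 = -137$)
$\left(625 - 1213\right) \left(s{\left(1,b{\left(2 - 5 \right)} \right)} + N\right) = \left(625 - 1213\right) \left(1 - 137\right) = \left(-588\right) \left(-136\right) = 79968$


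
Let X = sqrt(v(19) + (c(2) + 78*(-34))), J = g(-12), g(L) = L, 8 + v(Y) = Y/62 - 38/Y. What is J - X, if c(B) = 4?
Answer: -12 - I*sqrt(10216174)/62 ≈ -12.0 - 51.553*I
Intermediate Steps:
v(Y) = -8 - 38/Y + Y/62 (v(Y) = -8 + (Y/62 - 38/Y) = -8 + (-38/Y + Y/62) = -8 - 38/Y + Y/62)
J = -12
X = I*sqrt(10216174)/62 (X = sqrt((-8 - 38/19 + (1/62)*19) + (4 + 78*(-34))) = sqrt((-8 - 38*1/19 + 19/62) + (4 - 2652)) = sqrt((-8 - 2 + 19/62) - 2648) = sqrt(-601/62 - 2648) = sqrt(-164777/62) = I*sqrt(10216174)/62 ≈ 51.553*I)
J - X = -12 - I*sqrt(10216174)/62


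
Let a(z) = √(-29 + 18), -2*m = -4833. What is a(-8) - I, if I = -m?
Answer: 4833/2 + I*√11 ≈ 2416.5 + 3.3166*I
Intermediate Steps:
m = 4833/2 (m = -½*(-4833) = 4833/2 ≈ 2416.5)
a(z) = I*√11 (a(z) = √(-11) = I*√11)
I = -4833/2 (I = -1*4833/2 = -4833/2 ≈ -2416.5)
a(-8) - I = I*√11 - 1*(-4833/2) = I*√11 + 4833/2 = 4833/2 + I*√11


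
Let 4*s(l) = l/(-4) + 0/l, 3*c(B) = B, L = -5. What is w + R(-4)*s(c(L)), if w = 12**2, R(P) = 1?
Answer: 6917/48 ≈ 144.10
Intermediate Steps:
c(B) = B/3
w = 144
s(l) = -l/16 (s(l) = (l/(-4) + 0/l)/4 = (l*(-1/4) + 0)/4 = (-l/4 + 0)/4 = (-l/4)/4 = -l/16)
w + R(-4)*s(c(L)) = 144 + 1*(-(-5)/48) = 144 + 1*(-1/16*(-5/3)) = 144 + 1*(5/48) = 144 + 5/48 = 6917/48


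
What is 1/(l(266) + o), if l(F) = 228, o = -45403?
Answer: -1/45175 ≈ -2.2136e-5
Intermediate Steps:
1/(l(266) + o) = 1/(228 - 45403) = 1/(-45175) = -1/45175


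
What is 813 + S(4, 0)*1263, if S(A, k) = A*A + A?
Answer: 26073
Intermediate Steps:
S(A, k) = A + A² (S(A, k) = A² + A = A + A²)
813 + S(4, 0)*1263 = 813 + (4*(1 + 4))*1263 = 813 + (4*5)*1263 = 813 + 20*1263 = 813 + 25260 = 26073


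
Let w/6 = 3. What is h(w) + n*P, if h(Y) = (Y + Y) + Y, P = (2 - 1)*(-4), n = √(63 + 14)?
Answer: 54 - 4*√77 ≈ 18.900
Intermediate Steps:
w = 18 (w = 6*3 = 18)
n = √77 ≈ 8.7750
P = -4 (P = 1*(-4) = -4)
h(Y) = 3*Y (h(Y) = 2*Y + Y = 3*Y)
h(w) + n*P = 3*18 + √77*(-4) = 54 - 4*√77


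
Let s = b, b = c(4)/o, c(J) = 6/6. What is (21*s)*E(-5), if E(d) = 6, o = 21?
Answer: 6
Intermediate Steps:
c(J) = 1 (c(J) = 6*(⅙) = 1)
b = 1/21 ≈ 0.047619
s = 1/21 ≈ 0.047619
(21*s)*E(-5) = (21*(1/21))*6 = 1*6 = 6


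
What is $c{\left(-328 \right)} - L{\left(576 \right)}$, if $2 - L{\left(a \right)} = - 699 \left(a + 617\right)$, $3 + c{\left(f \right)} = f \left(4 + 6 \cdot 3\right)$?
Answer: $-841128$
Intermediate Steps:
$c{\left(f \right)} = -3 + 22 f$ ($c{\left(f \right)} = -3 + f \left(4 + 6 \cdot 3\right) = -3 + f \left(4 + 18\right) = -3 + f 22 = -3 + 22 f$)
$L{\left(a \right)} = 431285 + 699 a$ ($L{\left(a \right)} = 2 - - 699 \left(a + 617\right) = 2 - - 699 \left(617 + a\right) = 2 - \left(-431283 - 699 a\right) = 2 + \left(431283 + 699 a\right) = 431285 + 699 a$)
$c{\left(-328 \right)} - L{\left(576 \right)} = \left(-3 + 22 \left(-328\right)\right) - \left(431285 + 699 \cdot 576\right) = \left(-3 - 7216\right) - \left(431285 + 402624\right) = -7219 - 833909 = -841128$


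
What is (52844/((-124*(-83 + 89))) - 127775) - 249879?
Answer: -70256855/186 ≈ -3.7773e+5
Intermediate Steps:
(52844/((-124*(-83 + 89))) - 127775) - 249879 = (52844/((-124*6)) - 127775) - 249879 = (52844/(-744) - 127775) - 249879 = (52844*(-1/744) - 127775) - 249879 = (-13211/186 - 127775) - 249879 = -23779361/186 - 249879 = -70256855/186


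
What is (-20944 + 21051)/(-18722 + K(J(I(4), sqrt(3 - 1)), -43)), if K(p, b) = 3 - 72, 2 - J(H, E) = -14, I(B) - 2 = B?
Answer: -107/18791 ≈ -0.0056942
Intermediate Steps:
I(B) = 2 + B
J(H, E) = 16 (J(H, E) = 2 - 1*(-14) = 2 + 14 = 16)
K(p, b) = -69
(-20944 + 21051)/(-18722 + K(J(I(4), sqrt(3 - 1)), -43)) = (-20944 + 21051)/(-18722 - 69) = 107/(-18791) = 107*(-1/18791) = -107/18791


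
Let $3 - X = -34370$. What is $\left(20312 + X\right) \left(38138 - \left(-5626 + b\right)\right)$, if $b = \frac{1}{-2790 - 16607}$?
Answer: $\frac{46421566547665}{19397} \approx 2.3932 \cdot 10^{9}$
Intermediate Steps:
$X = 34373$ ($X = 3 - -34370 = 3 + 34370 = 34373$)
$b = - \frac{1}{19397}$ ($b = \frac{1}{-19397} = - \frac{1}{19397} \approx -5.1554 \cdot 10^{-5}$)
$\left(20312 + X\right) \left(38138 - \left(-5626 + b\right)\right) = \left(20312 + 34373\right) \left(38138 + \left(5626 - - \frac{1}{19397}\right)\right) = 54685 \left(38138 + \left(5626 + \frac{1}{19397}\right)\right) = 54685 \left(38138 + \frac{109127523}{19397}\right) = 54685 \cdot \frac{848890309}{19397} = \frac{46421566547665}{19397}$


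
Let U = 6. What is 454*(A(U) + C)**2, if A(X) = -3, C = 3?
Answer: 0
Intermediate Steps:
454*(A(U) + C)**2 = 454*(-3 + 3)**2 = 454*0**2 = 454*0 = 0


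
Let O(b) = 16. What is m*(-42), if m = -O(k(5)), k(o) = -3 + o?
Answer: 672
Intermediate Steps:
m = -16 (m = -1*16 = -16)
m*(-42) = -16*(-42) = 672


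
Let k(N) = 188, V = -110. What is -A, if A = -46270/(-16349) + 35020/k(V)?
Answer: -145310185/768403 ≈ -189.11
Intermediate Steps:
A = 145310185/768403 (A = -46270/(-16349) + 35020/188 = -46270*(-1/16349) + 35020*(1/188) = 46270/16349 + 8755/47 = 145310185/768403 ≈ 189.11)
-A = -1*145310185/768403 = -145310185/768403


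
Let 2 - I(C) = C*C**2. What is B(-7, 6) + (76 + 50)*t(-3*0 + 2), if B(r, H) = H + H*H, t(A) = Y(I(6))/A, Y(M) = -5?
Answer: -273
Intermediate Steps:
I(C) = 2 - C**3 (I(C) = 2 - C*C**2 = 2 - C**3)
t(A) = -5/A
B(r, H) = H + H**2
B(-7, 6) + (76 + 50)*t(-3*0 + 2) = 6*(1 + 6) + (76 + 50)*(-5/(-3*0 + 2)) = 6*7 + 126*(-5/(0 + 2)) = 42 + 126*(-5/2) = 42 - 315 = -273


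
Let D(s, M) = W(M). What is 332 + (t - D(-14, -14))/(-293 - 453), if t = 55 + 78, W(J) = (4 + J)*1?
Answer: 247529/746 ≈ 331.81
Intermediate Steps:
W(J) = 4 + J
D(s, M) = 4 + M
t = 133
332 + (t - D(-14, -14))/(-293 - 453) = 332 + (133 - (4 - 14))/(-293 - 453) = 332 + (133 - 1*(-10))/(-746) = 332 - (133 + 10)/746 = 332 - 1/746*143 = 332 - 143/746 = 247529/746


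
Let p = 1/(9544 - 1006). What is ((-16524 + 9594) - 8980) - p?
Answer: -135839581/8538 ≈ -15910.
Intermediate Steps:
p = 1/8538 ≈ 0.00011712
((-16524 + 9594) - 8980) - p = ((-16524 + 9594) - 8980) - 1*1/8538 = (-6930 - 8980) - 1/8538 = -15910 - 1/8538 = -135839581/8538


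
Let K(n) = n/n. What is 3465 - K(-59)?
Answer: 3464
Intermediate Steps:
K(n) = 1
3465 - K(-59) = 3465 - 1*1 = 3465 - 1 = 3464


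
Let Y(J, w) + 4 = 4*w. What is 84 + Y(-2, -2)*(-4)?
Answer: 132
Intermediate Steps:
Y(J, w) = -4 + 4*w
84 + Y(-2, -2)*(-4) = 84 + (-4 + 4*(-2))*(-4) = 84 + (-4 - 8)*(-4) = 84 - 12*(-4) = 84 + 48 = 132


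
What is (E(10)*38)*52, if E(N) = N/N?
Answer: 1976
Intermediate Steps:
E(N) = 1
(E(10)*38)*52 = (1*38)*52 = 38*52 = 1976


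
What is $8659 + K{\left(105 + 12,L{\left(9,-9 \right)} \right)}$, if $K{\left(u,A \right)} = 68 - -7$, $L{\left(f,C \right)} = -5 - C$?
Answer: $8734$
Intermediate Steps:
$K{\left(u,A \right)} = 75$ ($K{\left(u,A \right)} = 68 + 7 = 75$)
$8659 + K{\left(105 + 12,L{\left(9,-9 \right)} \right)} = 8659 + 75 = 8734$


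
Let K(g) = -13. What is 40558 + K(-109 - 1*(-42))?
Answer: 40545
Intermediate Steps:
40558 + K(-109 - 1*(-42)) = 40558 - 13 = 40545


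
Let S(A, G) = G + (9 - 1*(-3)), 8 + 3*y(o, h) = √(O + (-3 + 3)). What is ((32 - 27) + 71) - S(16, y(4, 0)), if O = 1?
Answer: 199/3 ≈ 66.333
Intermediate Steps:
y(o, h) = -7/3 (y(o, h) = -8/3 + √(1 + (-3 + 3))/3 = -8/3 + √(1 + 0)/3 = -8/3 + √1/3 = -8/3 + (⅓)*1 = -8/3 + ⅓ = -7/3)
S(A, G) = 12 + G (S(A, G) = G + (9 + 3) = G + 12 = 12 + G)
((32 - 27) + 71) - S(16, y(4, 0)) = ((32 - 27) + 71) - (12 - 7/3) = (5 + 71) - 1*29/3 = 76 - 29/3 = 199/3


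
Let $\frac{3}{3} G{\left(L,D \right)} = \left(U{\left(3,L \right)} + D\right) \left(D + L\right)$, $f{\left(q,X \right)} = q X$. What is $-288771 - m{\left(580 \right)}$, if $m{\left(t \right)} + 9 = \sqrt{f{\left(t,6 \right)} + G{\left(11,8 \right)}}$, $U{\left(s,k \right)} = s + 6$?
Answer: $-288762 - \sqrt{3803} \approx -2.8882 \cdot 10^{5}$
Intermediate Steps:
$U{\left(s,k \right)} = 6 + s$
$f{\left(q,X \right)} = X q$
$G{\left(L,D \right)} = \left(9 + D\right) \left(D + L\right)$ ($G{\left(L,D \right)} = \left(\left(6 + 3\right) + D\right) \left(D + L\right) = \left(9 + D\right) \left(D + L\right)$)
$m{\left(t \right)} = -9 + \sqrt{323 + 6 t}$ ($m{\left(t \right)} = -9 + \sqrt{6 t + \left(8^{2} + 9 \cdot 8 + 9 \cdot 11 + 8 \cdot 11\right)} = -9 + \sqrt{6 t + \left(64 + 72 + 99 + 88\right)} = -9 + \sqrt{6 t + 323} = -9 + \sqrt{323 + 6 t}$)
$-288771 - m{\left(580 \right)} = -288771 - \left(-9 + \sqrt{323 + 6 \cdot 580}\right) = -288771 - \left(-9 + \sqrt{323 + 3480}\right) = -288771 - \left(-9 + \sqrt{3803}\right) = -288771 + \left(9 - \sqrt{3803}\right) = -288762 - \sqrt{3803}$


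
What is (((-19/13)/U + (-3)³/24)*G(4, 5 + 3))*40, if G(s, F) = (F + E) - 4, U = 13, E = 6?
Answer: -83650/169 ≈ -494.97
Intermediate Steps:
G(s, F) = 2 + F (G(s, F) = (F + 6) - 4 = (6 + F) - 4 = 2 + F)
(((-19/13)/U + (-3)³/24)*G(4, 5 + 3))*40 = ((-19/13/13 + (-3)³/24)*(2 + (5 + 3)))*40 = ((-19*1/13*(1/13) - 27*1/24)*(2 + 8))*40 = ((-19/13*1/13 - 9/8)*10)*40 = ((-19/169 - 9/8)*10)*40 = -1673/1352*10*40 = -8365/676*40 = -83650/169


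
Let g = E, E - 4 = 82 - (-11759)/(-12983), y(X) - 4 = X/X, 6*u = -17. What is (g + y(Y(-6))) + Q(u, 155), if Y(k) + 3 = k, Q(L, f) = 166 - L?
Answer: 20169943/77898 ≈ 258.93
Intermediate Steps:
u = -17/6 (u = (⅙)*(-17) = -17/6 ≈ -2.8333)
Y(k) = -3 + k
y(X) = 5 (y(X) = 4 + X/X = 4 + 1 = 5)
E = 1104779/12983 (E = 4 + (82 - (-11759)/(-12983)) = 4 + (82 - (-11759)*(-1)/12983) = 4 + (82 - 1*11759/12983) = 4 + (82 - 11759/12983) = 4 + 1052847/12983 = 1104779/12983 ≈ 85.094)
g = 1104779/12983 ≈ 85.094
(g + y(Y(-6))) + Q(u, 155) = (1104779/12983 + 5) + (166 - 1*(-17/6)) = 1169694/12983 + (166 + 17/6) = 1169694/12983 + 1013/6 = 20169943/77898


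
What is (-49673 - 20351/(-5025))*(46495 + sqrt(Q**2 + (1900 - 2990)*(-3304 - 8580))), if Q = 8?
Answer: -2320904621726/1005 - 499172948*sqrt(3238406)/5025 ≈ -2.4881e+9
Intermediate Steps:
(-49673 - 20351/(-5025))*(46495 + sqrt(Q**2 + (1900 - 2990)*(-3304 - 8580))) = (-49673 - 20351/(-5025))*(46495 + sqrt(8**2 + (1900 - 2990)*(-3304 - 8580))) = (-49673 - 20351*(-1/5025))*(46495 + sqrt(64 - 1090*(-11884))) = (-49673 + 20351/5025)*(46495 + sqrt(64 + 12953560)) = -249586474*(46495 + sqrt(12953624))/5025 = -249586474*(46495 + 2*sqrt(3238406))/5025 = -2320904621726/1005 - 499172948*sqrt(3238406)/5025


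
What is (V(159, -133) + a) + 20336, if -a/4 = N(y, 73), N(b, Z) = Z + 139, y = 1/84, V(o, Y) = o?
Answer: 19647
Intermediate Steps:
y = 1/84 ≈ 0.011905
N(b, Z) = 139 + Z
a = -848 (a = -4*(139 + 73) = -4*212 = -848)
(V(159, -133) + a) + 20336 = (159 - 848) + 20336 = -689 + 20336 = 19647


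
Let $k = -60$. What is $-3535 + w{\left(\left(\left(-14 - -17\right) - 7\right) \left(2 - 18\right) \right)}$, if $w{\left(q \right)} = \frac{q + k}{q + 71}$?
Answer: $- \frac{477221}{135} \approx -3535.0$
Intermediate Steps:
$w{\left(q \right)} = \frac{-60 + q}{71 + q}$ ($w{\left(q \right)} = \frac{q - 60}{q + 71} = \frac{-60 + q}{71 + q}$)
$-3535 + w{\left(\left(\left(-14 - -17\right) - 7\right) \left(2 - 18\right) \right)} = -3535 + \frac{-60 + \left(\left(-14 - -17\right) - 7\right) \left(2 - 18\right)}{71 + \left(\left(-14 - -17\right) - 7\right) \left(2 - 18\right)} = -3535 + \frac{-60 + \left(\left(-14 + 17\right) - 7\right) \left(-16\right)}{71 + \left(\left(-14 + 17\right) - 7\right) \left(-16\right)} = -3535 + \frac{-60 + \left(3 - 7\right) \left(-16\right)}{71 + \left(3 - 7\right) \left(-16\right)} = -3535 + \frac{-60 - -64}{71 - -64} = -3535 + \frac{-60 + 64}{71 + 64} = -3535 + \frac{1}{135} \cdot 4 = -3535 + \frac{4}{135} = - \frac{477221}{135}$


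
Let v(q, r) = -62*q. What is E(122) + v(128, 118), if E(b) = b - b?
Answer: -7936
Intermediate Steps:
E(b) = 0
E(122) + v(128, 118) = 0 - 62*128 = 0 - 7936 = -7936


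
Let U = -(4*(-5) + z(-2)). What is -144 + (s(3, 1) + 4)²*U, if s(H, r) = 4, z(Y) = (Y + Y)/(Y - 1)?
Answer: 3152/3 ≈ 1050.7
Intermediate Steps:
z(Y) = 2*Y/(-1 + Y) (z(Y) = (2*Y)/(-1 + Y) = 2*Y/(-1 + Y))
U = 56/3 (U = -(4*(-5) + 2*(-2)/(-1 - 2)) = -(-20 + 2*(-2)/(-3)) = -(-20 + 2*(-2)*(-⅓)) = -(-20 + 4/3) = -1*(-56/3) = 56/3 ≈ 18.667)
-144 + (s(3, 1) + 4)²*U = -144 + (4 + 4)²*(56/3) = -144 + 8²*(56/3) = -144 + 64*(56/3) = -144 + 3584/3 = 3152/3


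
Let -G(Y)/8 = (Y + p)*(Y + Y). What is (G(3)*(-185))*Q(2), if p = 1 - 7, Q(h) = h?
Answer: -53280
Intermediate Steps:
p = -6
G(Y) = -16*Y*(-6 + Y) (G(Y) = -8*(Y - 6)*(Y + Y) = -8*(-6 + Y)*2*Y = -16*Y*(-6 + Y))
(G(3)*(-185))*Q(2) = ((16*3*(6 - 1*3))*(-185))*2 = ((16*3*(6 - 3))*(-185))*2 = ((16*3*3)*(-185))*2 = (144*(-185))*2 = -26640*2 = -53280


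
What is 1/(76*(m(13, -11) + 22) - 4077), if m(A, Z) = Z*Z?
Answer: 1/6791 ≈ 0.00014725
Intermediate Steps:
m(A, Z) = Z²
1/(76*(m(13, -11) + 22) - 4077) = 1/(76*((-11)² + 22) - 4077) = 1/(76*(121 + 22) - 4077) = 1/(76*143 - 4077) = 1/(10868 - 4077) = 1/6791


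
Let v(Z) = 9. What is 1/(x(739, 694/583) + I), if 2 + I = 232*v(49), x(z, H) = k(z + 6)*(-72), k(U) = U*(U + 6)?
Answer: -1/40281554 ≈ -2.4825e-8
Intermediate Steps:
k(U) = U*(6 + U)
x(z, H) = -72*(6 + z)*(12 + z) (x(z, H) = ((z + 6)*(6 + (z + 6)))*(-72) = ((6 + z)*(6 + (6 + z)))*(-72) = ((6 + z)*(12 + z))*(-72) = -72*(6 + z)*(12 + z))
I = 2086 (I = -2 + 232*9 = -2 + 2088 = 2086)
1/(x(739, 694/583) + I) = 1/(-72*(6 + 739)*(12 + 739) + 2086) = 1/(-72*745*751 + 2086) = 1/(-40283640 + 2086) = 1/(-40281554) = -1/40281554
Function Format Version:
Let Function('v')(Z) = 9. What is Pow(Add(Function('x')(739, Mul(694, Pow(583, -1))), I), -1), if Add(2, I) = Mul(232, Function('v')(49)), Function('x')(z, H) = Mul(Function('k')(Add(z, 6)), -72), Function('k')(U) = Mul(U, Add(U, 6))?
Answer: Rational(-1, 40281554) ≈ -2.4825e-8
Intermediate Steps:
Function('k')(U) = Mul(U, Add(6, U))
Function('x')(z, H) = Mul(-72, Add(6, z), Add(12, z)) (Function('x')(z, H) = Mul(Mul(Add(z, 6), Add(6, Add(z, 6))), -72) = Mul(Mul(Add(6, z), Add(6, Add(6, z))), -72) = Mul(Mul(Add(6, z), Add(12, z)), -72) = Mul(-72, Add(6, z), Add(12, z)))
I = 2086 (I = Add(-2, Mul(232, 9)) = Add(-2, 2088) = 2086)
Pow(Add(Function('x')(739, Mul(694, Pow(583, -1))), I), -1) = Pow(Add(Mul(-72, Add(6, 739), Add(12, 739)), 2086), -1) = Pow(Add(Mul(-72, 745, 751), 2086), -1) = Pow(Add(-40283640, 2086), -1) = Pow(-40281554, -1) = Rational(-1, 40281554)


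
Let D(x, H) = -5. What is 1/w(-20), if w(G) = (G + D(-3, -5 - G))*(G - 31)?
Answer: 1/1275 ≈ 0.00078431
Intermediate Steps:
w(G) = (-31 + G)*(-5 + G) (w(G) = (G - 5)*(G - 31) = (-5 + G)*(-31 + G) = (-31 + G)*(-5 + G))
1/w(-20) = 1/(155 + (-20)² - 36*(-20)) = 1/(155 + 400 + 720) = 1/1275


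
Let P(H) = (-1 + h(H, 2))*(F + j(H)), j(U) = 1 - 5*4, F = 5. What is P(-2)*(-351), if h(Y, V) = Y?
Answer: -14742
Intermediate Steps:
j(U) = -19 (j(U) = 1 - 20 = -19)
P(H) = 14 - 14*H (P(H) = (-1 + H)*(5 - 19) = (-1 + H)*(-14) = 14 - 14*H)
P(-2)*(-351) = (14 - 14*(-2))*(-351) = (14 + 28)*(-351) = 42*(-351) = -14742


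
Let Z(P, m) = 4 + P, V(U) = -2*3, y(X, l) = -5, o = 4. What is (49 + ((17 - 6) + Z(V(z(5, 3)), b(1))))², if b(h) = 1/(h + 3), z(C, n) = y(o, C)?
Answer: 3364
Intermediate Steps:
z(C, n) = -5
V(U) = -6
b(h) = 1/(3 + h)
(49 + ((17 - 6) + Z(V(z(5, 3)), b(1))))² = (49 + ((17 - 6) + (4 - 6)))² = (49 + (11 - 2))² = (49 + 9)² = 58² = 3364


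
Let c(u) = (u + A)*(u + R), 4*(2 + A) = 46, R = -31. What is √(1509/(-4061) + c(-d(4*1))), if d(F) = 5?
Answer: I*√2677786851/4061 ≈ 12.743*I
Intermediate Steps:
A = 19/2 (A = -2 + (¼)*46 = -2 + 23/2 = 19/2 ≈ 9.5000)
c(u) = (-31 + u)*(19/2 + u) (c(u) = (u + 19/2)*(u - 31) = (19/2 + u)*(-31 + u) = (-31 + u)*(19/2 + u))
√(1509/(-4061) + c(-d(4*1))) = √(1509/(-4061) + (-589/2 + (-1*5)² - (-43)*5/2)) = √(1509*(-1/4061) + (-589/2 + (-5)² - 43/2*(-5))) = √(-1509/4061 + (-589/2 + 25 + 215/2)) = √(-1509/4061 - 162) = √(-659391/4061) = I*√2677786851/4061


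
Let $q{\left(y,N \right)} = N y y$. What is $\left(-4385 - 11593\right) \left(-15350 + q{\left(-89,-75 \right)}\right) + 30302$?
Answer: $9737422952$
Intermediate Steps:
$q{\left(y,N \right)} = N y^{2}$
$\left(-4385 - 11593\right) \left(-15350 + q{\left(-89,-75 \right)}\right) + 30302 = \left(-4385 - 11593\right) \left(-15350 - 75 \left(-89\right)^{2}\right) + 30302 = - 15978 \left(-15350 - 594075\right) + 30302 = \left(-15978\right) \left(-609425\right) + 30302 = 9737392650 + 30302 = 9737422952$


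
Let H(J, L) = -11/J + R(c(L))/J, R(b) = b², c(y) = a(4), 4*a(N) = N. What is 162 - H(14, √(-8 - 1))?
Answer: 1139/7 ≈ 162.71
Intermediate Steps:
a(N) = N/4
c(y) = 1 (c(y) = (¼)*4 = 1)
H(J, L) = -10/J (H(J, L) = -11/J + 1²/J = -11/J + 1/J = -10/J)
162 - H(14, √(-8 - 1)) = 162 - (-10)/14 = 162 - 1*(-5/7) = 162 + 5/7 = 1139/7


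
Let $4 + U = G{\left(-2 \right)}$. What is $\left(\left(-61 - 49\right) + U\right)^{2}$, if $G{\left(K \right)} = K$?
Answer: $13456$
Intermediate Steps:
$U = -6$ ($U = -4 - 2 = -6$)
$\left(\left(-61 - 49\right) + U\right)^{2} = \left(\left(-61 - 49\right) - 6\right)^{2} = \left(-110 - 6\right)^{2} = \left(-116\right)^{2} = 13456$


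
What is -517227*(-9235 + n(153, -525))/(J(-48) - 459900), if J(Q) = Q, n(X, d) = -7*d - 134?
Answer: -490848423/76658 ≈ -6403.1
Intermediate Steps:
n(X, d) = -134 - 7*d
-517227*(-9235 + n(153, -525))/(J(-48) - 459900) = -517227*(-9235 + (-134 - 7*(-525)))/(-48 - 459900) = -517227/((-459948/(-9235 + (-134 + 3675)))) = -517227/((-459948/(-9235 + 3541))) = -517227/((-459948/(-5694))) = -517227/((-459948*(-1/5694))) = -517227/76658/949 = -517227*949/76658 = -490848423/76658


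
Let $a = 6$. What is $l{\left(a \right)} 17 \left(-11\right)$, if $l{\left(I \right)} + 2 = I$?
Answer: $-748$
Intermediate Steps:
$l{\left(I \right)} = -2 + I$
$l{\left(a \right)} 17 \left(-11\right) = \left(-2 + 6\right) 17 \left(-11\right) = 4 \cdot 17 \left(-11\right) = 68 \left(-11\right) = -748$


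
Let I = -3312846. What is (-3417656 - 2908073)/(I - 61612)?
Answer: 6325729/3374458 ≈ 1.8746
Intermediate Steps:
(-3417656 - 2908073)/(I - 61612) = (-3417656 - 2908073)/(-3312846 - 61612) = -6325729/(-3374458) = -6325729*(-1/3374458) = 6325729/3374458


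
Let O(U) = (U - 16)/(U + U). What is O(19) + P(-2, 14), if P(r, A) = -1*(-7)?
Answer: 269/38 ≈ 7.0789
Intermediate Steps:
P(r, A) = 7
O(U) = (-16 + U)/(2*U) (O(U) = (-16 + U)/((2*U)) = (-16 + U)*(1/(2*U)) = (-16 + U)/(2*U))
O(19) + P(-2, 14) = (1/2)*(-16 + 19)/19 + 7 = (1/2)*(1/19)*3 + 7 = 3/38 + 7 = 269/38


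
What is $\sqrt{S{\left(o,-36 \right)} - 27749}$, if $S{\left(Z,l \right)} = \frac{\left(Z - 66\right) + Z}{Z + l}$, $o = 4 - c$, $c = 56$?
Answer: $\frac{i \sqrt{13429581}}{22} \approx 166.57 i$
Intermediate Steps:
$o = -52$ ($o = 4 - 56 = -52$)
$S{\left(Z,l \right)} = \frac{-66 + 2 Z}{Z + l}$ ($S{\left(Z,l \right)} = \frac{\left(-66 + Z\right) + Z}{Z + l} = \frac{-66 + 2 Z}{Z + l}$)
$\sqrt{S{\left(o,-36 \right)} - 27749} = \sqrt{\frac{2 \left(-33 - 52\right)}{-52 - 36} - 27749} = \sqrt{2 \frac{1}{-88} \left(-85\right) - 27749} = \sqrt{2 \left(- \frac{1}{88}\right) \left(-85\right) - 27749} = \sqrt{\frac{85}{44} - 27749} = \sqrt{- \frac{1220871}{44}} = \frac{i \sqrt{13429581}}{22}$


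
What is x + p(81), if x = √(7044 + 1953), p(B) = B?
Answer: 81 + √8997 ≈ 175.85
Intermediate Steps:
x = √8997 ≈ 94.853
x + p(81) = √8997 + 81 = 81 + √8997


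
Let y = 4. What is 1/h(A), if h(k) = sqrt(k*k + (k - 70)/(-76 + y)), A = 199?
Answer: 2*sqrt(5702286)/950381 ≈ 0.0050252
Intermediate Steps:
h(k) = sqrt(35/36 + k**2 - k/72) (h(k) = sqrt(k*k + (k - 70)/(-76 + 4)) = sqrt(k**2 + (-70 + k)/(-72)) = sqrt(k**2 + (-70 + k)*(-1/72)) = sqrt(k**2 + (35/36 - k/72)) = sqrt(35/36 + k**2 - k/72))
1/h(A) = 1/(sqrt(140 - 2*199 + 144*199**2)/12) = 1/(sqrt(140 - 398 + 144*39601)/12) = 1/(sqrt(140 - 398 + 5702544)/12) = 1/(sqrt(5702286)/12) = 2*sqrt(5702286)/950381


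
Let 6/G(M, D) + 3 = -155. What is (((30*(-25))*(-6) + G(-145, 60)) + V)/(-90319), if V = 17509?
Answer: -1738708/7135201 ≈ -0.24368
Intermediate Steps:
G(M, D) = -3/79 (G(M, D) = 6/(-3 - 155) = 6/(-158) = 6*(-1/158) = -3/79)
(((30*(-25))*(-6) + G(-145, 60)) + V)/(-90319) = (((30*(-25))*(-6) - 3/79) + 17509)/(-90319) = ((-750*(-6) - 3/79) + 17509)*(-1/90319) = ((4500 - 3/79) + 17509)*(-1/90319) = (355497/79 + 17509)*(-1/90319) = (1738708/79)*(-1/90319) = -1738708/7135201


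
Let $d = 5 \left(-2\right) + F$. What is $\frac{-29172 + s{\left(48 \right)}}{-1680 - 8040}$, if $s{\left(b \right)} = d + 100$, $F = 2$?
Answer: $\frac{727}{243} \approx 2.9918$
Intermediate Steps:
$d = -8$ ($d = 5 \left(-2\right) + 2 = -10 + 2 = -8$)
$s{\left(b \right)} = 92$ ($s{\left(b \right)} = -8 + 100 = 92$)
$\frac{-29172 + s{\left(48 \right)}}{-1680 - 8040} = \frac{-29172 + 92}{-1680 - 8040} = - \frac{29080}{-9720} = \left(-29080\right) \left(- \frac{1}{9720}\right) = \frac{727}{243}$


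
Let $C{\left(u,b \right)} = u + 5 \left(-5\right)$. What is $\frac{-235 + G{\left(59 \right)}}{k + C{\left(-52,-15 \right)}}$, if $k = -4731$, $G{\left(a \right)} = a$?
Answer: $\frac{22}{601} \approx 0.036606$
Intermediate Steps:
$C{\left(u,b \right)} = -25 + u$ ($C{\left(u,b \right)} = u - 25 = -25 + u$)
$\frac{-235 + G{\left(59 \right)}}{k + C{\left(-52,-15 \right)}} = \frac{-235 + 59}{-4731 - 77} = - \frac{176}{-4731 - 77} = - \frac{176}{-4808} = \left(-176\right) \left(- \frac{1}{4808}\right) = \frac{22}{601}$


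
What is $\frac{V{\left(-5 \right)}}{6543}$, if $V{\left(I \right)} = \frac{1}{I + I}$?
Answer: $- \frac{1}{65430} \approx -1.5283 \cdot 10^{-5}$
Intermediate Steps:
$V{\left(I \right)} = \frac{1}{2 I}$
$\frac{V{\left(-5 \right)}}{6543} = \frac{\frac{1}{2} \frac{1}{-5}}{6543} = \frac{1}{2} \left(- \frac{1}{5}\right) \frac{1}{6543} = \left(- \frac{1}{10}\right) \frac{1}{6543} = - \frac{1}{65430}$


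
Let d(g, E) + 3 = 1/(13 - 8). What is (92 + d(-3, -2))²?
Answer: 198916/25 ≈ 7956.6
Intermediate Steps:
d(g, E) = -14/5 (d(g, E) = -3 + 1/(13 - 8) = -3 + 1/5 = -3 + ⅕ = -14/5)
(92 + d(-3, -2))² = (92 - 14/5)² = (446/5)² = 198916/25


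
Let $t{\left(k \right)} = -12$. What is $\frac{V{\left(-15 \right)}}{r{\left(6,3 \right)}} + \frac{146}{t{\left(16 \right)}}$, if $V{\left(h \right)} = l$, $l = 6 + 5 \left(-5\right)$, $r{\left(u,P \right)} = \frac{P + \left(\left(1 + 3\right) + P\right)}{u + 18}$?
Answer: $- \frac{1733}{30} \approx -57.767$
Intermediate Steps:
$r{\left(u,P \right)} = \frac{4 + 2 P}{18 + u}$ ($r{\left(u,P \right)} = \frac{P + \left(4 + P\right)}{18 + u} = \frac{4 + 2 P}{18 + u}$)
$l = -19$ ($l = 6 - 25 = -19$)
$V{\left(h \right)} = -19$
$\frac{V{\left(-15 \right)}}{r{\left(6,3 \right)}} + \frac{146}{t{\left(16 \right)}} = - \frac{19}{2 \frac{1}{18 + 6} \left(2 + 3\right)} + \frac{146}{-12} = - \frac{19}{2 \cdot \frac{1}{24} \cdot 5} + 146 \left(- \frac{1}{12}\right) = - \frac{19}{2 \cdot \frac{1}{24} \cdot 5} - \frac{73}{6} = - \frac{19}{\frac{5}{12}} - \frac{73}{6} = \left(-19\right) \frac{12}{5} - \frac{73}{6} = - \frac{228}{5} - \frac{73}{6} = - \frac{1733}{30}$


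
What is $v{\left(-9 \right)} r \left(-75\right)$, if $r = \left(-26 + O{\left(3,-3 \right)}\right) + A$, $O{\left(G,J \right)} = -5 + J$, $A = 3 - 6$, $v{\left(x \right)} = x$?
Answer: $-24975$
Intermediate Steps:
$A = -3$ ($A = 3 - 6 = -3$)
$r = -37$ ($r = \left(-26 - 8\right) - 3 = -34 - 3 = -37$)
$v{\left(-9 \right)} r \left(-75\right) = \left(-9\right) \left(-37\right) \left(-75\right) = 333 \left(-75\right) = -24975$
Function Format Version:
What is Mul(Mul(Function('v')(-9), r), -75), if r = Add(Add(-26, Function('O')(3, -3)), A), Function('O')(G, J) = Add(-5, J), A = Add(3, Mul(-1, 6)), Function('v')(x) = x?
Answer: -24975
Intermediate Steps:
A = -3 (A = Add(3, -6) = -3)
r = -37 (r = Add(Add(-26, Add(-5, -3)), -3) = Add(Add(-26, -8), -3) = Add(-34, -3) = -37)
Mul(Mul(Function('v')(-9), r), -75) = Mul(Mul(-9, -37), -75) = Mul(333, -75) = -24975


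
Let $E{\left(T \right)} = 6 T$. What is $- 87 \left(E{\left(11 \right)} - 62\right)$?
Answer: $-348$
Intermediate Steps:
$- 87 \left(E{\left(11 \right)} - 62\right) = - 87 \left(6 \cdot 11 - 62\right) = - 87 \left(66 - 62\right) = \left(-87\right) 4 = -348$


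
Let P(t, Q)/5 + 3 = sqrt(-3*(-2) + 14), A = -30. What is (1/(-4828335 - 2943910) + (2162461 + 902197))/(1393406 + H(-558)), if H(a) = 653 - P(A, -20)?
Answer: 16602914466688909733/7552454915452565560 + 23819272817209*sqrt(5)/1510490983090513112 ≈ 2.1984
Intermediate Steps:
P(t, Q) = -15 + 10*sqrt(5) (P(t, Q) = -15 + 5*sqrt(-3*(-2) + 14) = -15 + 5*sqrt(6 + 14) = -15 + 5*sqrt(20) = -15 + 5*(2*sqrt(5)) = -15 + 10*sqrt(5))
H(a) = 668 - 10*sqrt(5) (H(a) = 653 - (-15 + 10*sqrt(5)) = 653 + (15 - 10*sqrt(5)) = 668 - 10*sqrt(5))
(1/(-4828335 - 2943910) + (2162461 + 902197))/(1393406 + H(-558)) = (1/(-4828335 - 2943910) + (2162461 + 902197))/(1393406 + (668 - 10*sqrt(5))) = (1/(-7772245) + 3064658)/(1394074 - 10*sqrt(5)) = (-1/7772245 + 3064658)/(1394074 - 10*sqrt(5)) = 23819272817209/(7772245*(1394074 - 10*sqrt(5)))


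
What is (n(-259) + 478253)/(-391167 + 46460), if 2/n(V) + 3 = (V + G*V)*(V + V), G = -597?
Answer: -3476488664583/2505723912035 ≈ -1.3874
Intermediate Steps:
n(V) = 2/(-3 - 1192*V²) (n(V) = 2/(-3 + (V - 597*V)*(V + V)) = 2/(-3 + (-596*V)*(2*V)) = 2/(-3 - 1192*V²))
(n(-259) + 478253)/(-391167 + 46460) = (-2/(3 + 1192*(-259)²) + 478253)/(-391167 + 46460) = (-2/(3 + 1192*67081) + 478253)/(-344707) = (-2/(3 + 79960552) + 478253)*(-1/344707) = (-2/79960555 + 478253)*(-1/344707) = (38241375310413/79960555)*(-1/344707) = -3476488664583/2505723912035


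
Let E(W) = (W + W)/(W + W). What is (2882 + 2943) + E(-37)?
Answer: 5826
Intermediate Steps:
E(W) = 1 (E(W) = (2*W)/((2*W)) = (2*W)*(1/(2*W)) = 1)
(2882 + 2943) + E(-37) = (2882 + 2943) + 1 = 5825 + 1 = 5826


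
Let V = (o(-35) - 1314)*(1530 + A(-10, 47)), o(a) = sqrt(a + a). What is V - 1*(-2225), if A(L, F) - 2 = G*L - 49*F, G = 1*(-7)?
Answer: 923339 - 701*I*sqrt(70) ≈ 9.2334e+5 - 5865.0*I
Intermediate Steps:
G = -7
o(a) = sqrt(2)*sqrt(a) (o(a) = sqrt(2*a) = sqrt(2)*sqrt(a))
A(L, F) = 2 - 49*F - 7*L (A(L, F) = 2 + (-7*L - 49*F) = 2 + (-49*F - 7*L) = 2 - 49*F - 7*L)
V = 921114 - 701*I*sqrt(70) (V = (sqrt(2)*sqrt(-35) - 1314)*(1530 + (2 - 49*47 - 7*(-10))) = (sqrt(2)*(I*sqrt(35)) - 1314)*(1530 + (2 - 2303 + 70)) = (I*sqrt(70) - 1314)*(1530 - 2231) = (-1314 + I*sqrt(70))*(-701) = 921114 - 701*I*sqrt(70) ≈ 9.2111e+5 - 5865.0*I)
V - 1*(-2225) = (921114 - 701*I*sqrt(70)) - 1*(-2225) = (921114 - 701*I*sqrt(70)) + 2225 = 923339 - 701*I*sqrt(70)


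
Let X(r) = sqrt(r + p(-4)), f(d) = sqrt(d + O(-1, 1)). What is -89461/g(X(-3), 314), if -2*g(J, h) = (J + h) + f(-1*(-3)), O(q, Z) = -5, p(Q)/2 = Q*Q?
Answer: 178922/(314 + sqrt(29) + I*sqrt(2)) ≈ 560.2 - 2.4805*I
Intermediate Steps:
p(Q) = 2*Q**2 (p(Q) = 2*(Q*Q) = 2*Q**2)
f(d) = sqrt(-5 + d) (f(d) = sqrt(d - 5) = sqrt(-5 + d))
X(r) = sqrt(32 + r) (X(r) = sqrt(r + 2*(-4)**2) = sqrt(r + 2*16) = sqrt(r + 32) = sqrt(32 + r))
g(J, h) = -J/2 - h/2 - I*sqrt(2)/2 (g(J, h) = -((J + h) + sqrt(-5 - 1*(-3)))/2 = -((J + h) + sqrt(-5 + 3))/2 = -((J + h) + sqrt(-2))/2 = -((J + h) + I*sqrt(2))/2 = -(J + h + I*sqrt(2))/2 = -J/2 - h/2 - I*sqrt(2)/2)
-89461/g(X(-3), 314) = -89461/(-sqrt(32 - 3)/2 - 1/2*314 - I*sqrt(2)/2) = -89461/(-sqrt(29)/2 - 157 - I*sqrt(2)/2) = -89461/(-157 - sqrt(29)/2 - I*sqrt(2)/2)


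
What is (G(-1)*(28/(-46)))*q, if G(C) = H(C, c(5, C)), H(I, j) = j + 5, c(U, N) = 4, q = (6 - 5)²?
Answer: -126/23 ≈ -5.4783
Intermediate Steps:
q = 1 (q = 1² = 1)
H(I, j) = 5 + j
G(C) = 9 (G(C) = 5 + 4 = 9)
(G(-1)*(28/(-46)))*q = (9*(28/(-46)))*1 = (9*(28*(-1/46)))*1 = (9*(-14/23))*1 = -126/23*1 = -126/23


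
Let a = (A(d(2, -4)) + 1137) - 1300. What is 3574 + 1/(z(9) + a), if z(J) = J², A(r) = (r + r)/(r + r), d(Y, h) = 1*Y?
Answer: 289493/81 ≈ 3574.0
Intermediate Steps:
d(Y, h) = Y
A(r) = 1 (A(r) = (2*r)/((2*r)) = (2*r)*(1/(2*r)) = 1)
a = -162 (a = (1 + 1137) - 1300 = 1138 - 1300 = -162)
3574 + 1/(z(9) + a) = 3574 + 1/(9² - 162) = 3574 + 1/(81 - 162) = 3574 + 1/(-81) = 3574 - 1/81 = 289493/81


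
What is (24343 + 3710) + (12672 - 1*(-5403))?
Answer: 46128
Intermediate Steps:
(24343 + 3710) + (12672 - 1*(-5403)) = 28053 + (12672 + 5403) = 28053 + 18075 = 46128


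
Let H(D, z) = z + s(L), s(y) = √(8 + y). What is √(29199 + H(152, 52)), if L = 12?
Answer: √(29251 + 2*√5) ≈ 171.04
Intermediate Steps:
H(D, z) = z + 2*√5 (H(D, z) = z + √(8 + 12) = z + √20 = z + 2*√5)
√(29199 + H(152, 52)) = √(29199 + (52 + 2*√5)) = √(29251 + 2*√5)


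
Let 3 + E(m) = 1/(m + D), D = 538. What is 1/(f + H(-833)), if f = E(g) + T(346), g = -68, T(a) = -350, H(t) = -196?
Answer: -470/258029 ≈ -0.0018215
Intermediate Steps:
E(m) = -3 + 1/(538 + m) (E(m) = -3 + 1/(m + 538) = -3 + 1/(538 + m))
f = -165909/470 (f = (-1613 - 3*(-68))/(538 - 68) - 350 = (-1613 + 204)/470 - 350 = (1/470)*(-1409) - 350 = -1409/470 - 350 = -165909/470 ≈ -353.00)
1/(f + H(-833)) = 1/(-165909/470 - 196) = 1/(-258029/470) = -470/258029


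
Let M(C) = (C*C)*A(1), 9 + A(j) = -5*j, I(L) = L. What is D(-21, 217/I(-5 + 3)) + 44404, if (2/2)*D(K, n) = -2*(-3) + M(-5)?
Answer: 44060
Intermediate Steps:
A(j) = -9 - 5*j
M(C) = -14*C**2 (M(C) = (C*C)*(-9 - 5*1) = C**2*(-9 - 5) = C**2*(-14) = -14*C**2)
D(K, n) = -344 (D(K, n) = -2*(-3) - 14*(-5)**2 = 6 - 14*25 = 6 - 350 = -344)
D(-21, 217/I(-5 + 3)) + 44404 = -344 + 44404 = 44060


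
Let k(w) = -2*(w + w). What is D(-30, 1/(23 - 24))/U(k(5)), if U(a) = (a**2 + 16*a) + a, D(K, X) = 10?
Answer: 1/6 ≈ 0.16667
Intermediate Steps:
k(w) = -4*w
U(a) = a**2 + 17*a
D(-30, 1/(23 - 24))/U(k(5)) = 10/(((-4*5)*(17 - 4*5))) = 10/((-20*(17 - 20))) = 10/((-20*(-3))) = 10/60 = 10*(1/60) = 1/6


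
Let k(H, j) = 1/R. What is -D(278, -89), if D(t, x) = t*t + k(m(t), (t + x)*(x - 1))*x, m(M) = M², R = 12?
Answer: -927319/12 ≈ -77277.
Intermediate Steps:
k(H, j) = 1/12
D(t, x) = t² + x/12 (D(t, x) = t*t + x/12 = t² + x/12)
-D(278, -89) = -(278² + (1/12)*(-89)) = -(77284 - 89/12) = -1*927319/12 = -927319/12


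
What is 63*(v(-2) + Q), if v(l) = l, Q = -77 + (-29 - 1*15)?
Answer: -7749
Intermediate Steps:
Q = -121 (Q = -77 + (-29 - 15) = -77 - 44 = -121)
63*(v(-2) + Q) = 63*(-2 - 121) = 63*(-123) = -7749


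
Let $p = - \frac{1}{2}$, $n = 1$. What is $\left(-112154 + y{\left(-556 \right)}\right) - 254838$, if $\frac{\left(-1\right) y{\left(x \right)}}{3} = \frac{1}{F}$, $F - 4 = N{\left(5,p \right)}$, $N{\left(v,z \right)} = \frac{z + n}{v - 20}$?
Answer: $- \frac{43672138}{119} \approx -3.6699 \cdot 10^{5}$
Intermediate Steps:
$p = - \frac{1}{2}$ ($p = \left(-1\right) \frac{1}{2} = - \frac{1}{2} \approx -0.5$)
$N{\left(v,z \right)} = \frac{1 + z}{-20 + v}$ ($N{\left(v,z \right)} = \frac{z + 1}{v - 20} = \frac{1 + z}{-20 + v}$)
$F = \frac{119}{30}$ ($F = 4 + \frac{1 - \frac{1}{2}}{-20 + 5} = 4 + \frac{1}{-15} \cdot \frac{1}{2} = 4 - \frac{1}{30} = \frac{119}{30} \approx 3.9667$)
$y{\left(x \right)} = - \frac{90}{119}$ ($y{\left(x \right)} = - \frac{3}{\frac{119}{30}} = \left(-3\right) \frac{30}{119} = - \frac{90}{119}$)
$\left(-112154 + y{\left(-556 \right)}\right) - 254838 = \left(-112154 - \frac{90}{119}\right) - 254838 = - \frac{13346416}{119} - 254838 = - \frac{43672138}{119}$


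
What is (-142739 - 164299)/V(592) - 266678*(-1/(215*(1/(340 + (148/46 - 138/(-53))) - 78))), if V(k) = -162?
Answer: 358718478730919/190869264945 ≈ 1879.4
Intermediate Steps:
(-142739 - 164299)/V(592) - 266678*(-1/(215*(1/(340 + (148/46 - 138/(-53))) - 78))) = (-142739 - 164299)/(-162) - 266678*(-1/(215*(1/(340 + (148/46 - 138/(-53))) - 78))) = -307038*(-1/162) - 266678*(-1/(215*(1/(340 + (148*(1/46) - 138*(-1/53))) - 78))) = 51173/27 - 266678*(-1/(215*(1/(340 + (74/23 + 138/53)) - 78))) = 51173/27 - 266678*(-1/(215*(1/(340 + 7096/1219) - 78))) = 51173/27 - 266678*(-1/(215*(1/(421556/1219) - 78))) = 51173/27 - 266678*(-1/(215*(1219/421556 - 78))) = 51173/27 - 266678/((-32880149/421556*(-215))) = 51173/27 - 266678/7069232035/421556 = 51173/27 - 266678*421556/7069232035 = 51173/27 - 112419710968/7069232035 = 358718478730919/190869264945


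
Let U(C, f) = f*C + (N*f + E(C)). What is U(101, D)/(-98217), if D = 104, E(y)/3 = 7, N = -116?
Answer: 171/10913 ≈ 0.015669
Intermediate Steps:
E(y) = 21 (E(y) = 3*7 = 21)
U(C, f) = 21 - 116*f + C*f (U(C, f) = f*C + (-116*f + 21) = C*f + (21 - 116*f) = 21 - 116*f + C*f)
U(101, D)/(-98217) = (21 - 116*104 + 101*104)/(-98217) = (21 - 12064 + 10504)*(-1/98217) = -1539*(-1/98217) = 171/10913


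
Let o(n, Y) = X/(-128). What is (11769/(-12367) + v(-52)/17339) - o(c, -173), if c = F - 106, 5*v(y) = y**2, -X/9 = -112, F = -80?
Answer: 59650910399/8577256520 ≈ 6.9545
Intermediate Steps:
X = 1008 (X = -9*(-112) = 1008)
v(y) = y**2/5
c = -186 (c = -80 - 106 = -186)
o(n, Y) = -63/8 (o(n, Y) = 1008/(-128) = 1008*(-1/128) = -63/8)
(11769/(-12367) + v(-52)/17339) - o(c, -173) = (11769/(-12367) + ((1/5)*(-52)**2)/17339) - 1*(-63/8) = (11769*(-1/12367) + ((1/5)*2704)*(1/17339)) + 63/8 = (-11769/12367 + (2704/5)*(1/17339)) + 63/8 = (-11769/12367 + 2704/86695) + 63/8 = -986873087/1072157065 + 63/8 = 59650910399/8577256520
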